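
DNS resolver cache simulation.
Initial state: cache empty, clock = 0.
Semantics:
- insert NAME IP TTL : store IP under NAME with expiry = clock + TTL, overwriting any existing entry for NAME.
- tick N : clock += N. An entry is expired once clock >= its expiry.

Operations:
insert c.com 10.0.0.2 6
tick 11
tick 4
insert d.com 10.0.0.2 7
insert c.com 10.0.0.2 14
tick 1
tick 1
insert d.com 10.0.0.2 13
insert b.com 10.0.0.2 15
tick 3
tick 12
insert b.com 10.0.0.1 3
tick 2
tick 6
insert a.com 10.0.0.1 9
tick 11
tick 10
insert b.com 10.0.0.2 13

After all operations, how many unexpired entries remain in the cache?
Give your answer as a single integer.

Op 1: insert c.com -> 10.0.0.2 (expiry=0+6=6). clock=0
Op 2: tick 11 -> clock=11. purged={c.com}
Op 3: tick 4 -> clock=15.
Op 4: insert d.com -> 10.0.0.2 (expiry=15+7=22). clock=15
Op 5: insert c.com -> 10.0.0.2 (expiry=15+14=29). clock=15
Op 6: tick 1 -> clock=16.
Op 7: tick 1 -> clock=17.
Op 8: insert d.com -> 10.0.0.2 (expiry=17+13=30). clock=17
Op 9: insert b.com -> 10.0.0.2 (expiry=17+15=32). clock=17
Op 10: tick 3 -> clock=20.
Op 11: tick 12 -> clock=32. purged={b.com,c.com,d.com}
Op 12: insert b.com -> 10.0.0.1 (expiry=32+3=35). clock=32
Op 13: tick 2 -> clock=34.
Op 14: tick 6 -> clock=40. purged={b.com}
Op 15: insert a.com -> 10.0.0.1 (expiry=40+9=49). clock=40
Op 16: tick 11 -> clock=51. purged={a.com}
Op 17: tick 10 -> clock=61.
Op 18: insert b.com -> 10.0.0.2 (expiry=61+13=74). clock=61
Final cache (unexpired): {b.com} -> size=1

Answer: 1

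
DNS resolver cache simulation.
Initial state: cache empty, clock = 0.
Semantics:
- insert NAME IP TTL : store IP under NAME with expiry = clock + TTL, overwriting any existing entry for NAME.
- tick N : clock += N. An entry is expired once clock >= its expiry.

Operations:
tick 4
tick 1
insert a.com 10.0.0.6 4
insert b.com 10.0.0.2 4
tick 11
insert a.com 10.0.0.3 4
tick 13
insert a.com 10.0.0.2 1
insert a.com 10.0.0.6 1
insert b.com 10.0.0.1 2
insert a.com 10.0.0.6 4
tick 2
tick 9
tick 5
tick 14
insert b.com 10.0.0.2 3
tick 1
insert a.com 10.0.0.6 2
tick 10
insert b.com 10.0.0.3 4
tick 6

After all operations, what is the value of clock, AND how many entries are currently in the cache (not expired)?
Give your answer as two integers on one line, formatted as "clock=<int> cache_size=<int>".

Op 1: tick 4 -> clock=4.
Op 2: tick 1 -> clock=5.
Op 3: insert a.com -> 10.0.0.6 (expiry=5+4=9). clock=5
Op 4: insert b.com -> 10.0.0.2 (expiry=5+4=9). clock=5
Op 5: tick 11 -> clock=16. purged={a.com,b.com}
Op 6: insert a.com -> 10.0.0.3 (expiry=16+4=20). clock=16
Op 7: tick 13 -> clock=29. purged={a.com}
Op 8: insert a.com -> 10.0.0.2 (expiry=29+1=30). clock=29
Op 9: insert a.com -> 10.0.0.6 (expiry=29+1=30). clock=29
Op 10: insert b.com -> 10.0.0.1 (expiry=29+2=31). clock=29
Op 11: insert a.com -> 10.0.0.6 (expiry=29+4=33). clock=29
Op 12: tick 2 -> clock=31. purged={b.com}
Op 13: tick 9 -> clock=40. purged={a.com}
Op 14: tick 5 -> clock=45.
Op 15: tick 14 -> clock=59.
Op 16: insert b.com -> 10.0.0.2 (expiry=59+3=62). clock=59
Op 17: tick 1 -> clock=60.
Op 18: insert a.com -> 10.0.0.6 (expiry=60+2=62). clock=60
Op 19: tick 10 -> clock=70. purged={a.com,b.com}
Op 20: insert b.com -> 10.0.0.3 (expiry=70+4=74). clock=70
Op 21: tick 6 -> clock=76. purged={b.com}
Final clock = 76
Final cache (unexpired): {} -> size=0

Answer: clock=76 cache_size=0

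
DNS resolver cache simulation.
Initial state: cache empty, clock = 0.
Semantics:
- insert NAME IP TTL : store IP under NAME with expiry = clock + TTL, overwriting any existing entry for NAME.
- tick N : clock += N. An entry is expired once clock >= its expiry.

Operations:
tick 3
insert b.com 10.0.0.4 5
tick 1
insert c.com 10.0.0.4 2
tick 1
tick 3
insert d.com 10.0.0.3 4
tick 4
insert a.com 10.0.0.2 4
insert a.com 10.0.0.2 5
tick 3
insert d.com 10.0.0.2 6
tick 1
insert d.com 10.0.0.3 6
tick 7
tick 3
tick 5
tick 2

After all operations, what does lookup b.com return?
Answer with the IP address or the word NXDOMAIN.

Answer: NXDOMAIN

Derivation:
Op 1: tick 3 -> clock=3.
Op 2: insert b.com -> 10.0.0.4 (expiry=3+5=8). clock=3
Op 3: tick 1 -> clock=4.
Op 4: insert c.com -> 10.0.0.4 (expiry=4+2=6). clock=4
Op 5: tick 1 -> clock=5.
Op 6: tick 3 -> clock=8. purged={b.com,c.com}
Op 7: insert d.com -> 10.0.0.3 (expiry=8+4=12). clock=8
Op 8: tick 4 -> clock=12. purged={d.com}
Op 9: insert a.com -> 10.0.0.2 (expiry=12+4=16). clock=12
Op 10: insert a.com -> 10.0.0.2 (expiry=12+5=17). clock=12
Op 11: tick 3 -> clock=15.
Op 12: insert d.com -> 10.0.0.2 (expiry=15+6=21). clock=15
Op 13: tick 1 -> clock=16.
Op 14: insert d.com -> 10.0.0.3 (expiry=16+6=22). clock=16
Op 15: tick 7 -> clock=23. purged={a.com,d.com}
Op 16: tick 3 -> clock=26.
Op 17: tick 5 -> clock=31.
Op 18: tick 2 -> clock=33.
lookup b.com: not in cache (expired or never inserted)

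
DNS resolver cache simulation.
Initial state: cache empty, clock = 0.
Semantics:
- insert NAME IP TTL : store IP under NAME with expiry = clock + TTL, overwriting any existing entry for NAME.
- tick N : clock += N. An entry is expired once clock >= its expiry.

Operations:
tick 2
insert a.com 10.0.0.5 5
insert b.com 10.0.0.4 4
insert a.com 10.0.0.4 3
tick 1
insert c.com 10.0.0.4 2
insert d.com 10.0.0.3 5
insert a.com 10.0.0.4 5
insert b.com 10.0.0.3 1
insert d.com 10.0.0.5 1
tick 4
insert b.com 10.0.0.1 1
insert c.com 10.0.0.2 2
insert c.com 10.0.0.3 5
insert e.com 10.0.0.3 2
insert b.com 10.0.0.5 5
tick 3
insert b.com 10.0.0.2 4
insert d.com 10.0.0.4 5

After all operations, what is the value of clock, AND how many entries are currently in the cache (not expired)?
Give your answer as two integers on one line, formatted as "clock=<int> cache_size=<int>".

Op 1: tick 2 -> clock=2.
Op 2: insert a.com -> 10.0.0.5 (expiry=2+5=7). clock=2
Op 3: insert b.com -> 10.0.0.4 (expiry=2+4=6). clock=2
Op 4: insert a.com -> 10.0.0.4 (expiry=2+3=5). clock=2
Op 5: tick 1 -> clock=3.
Op 6: insert c.com -> 10.0.0.4 (expiry=3+2=5). clock=3
Op 7: insert d.com -> 10.0.0.3 (expiry=3+5=8). clock=3
Op 8: insert a.com -> 10.0.0.4 (expiry=3+5=8). clock=3
Op 9: insert b.com -> 10.0.0.3 (expiry=3+1=4). clock=3
Op 10: insert d.com -> 10.0.0.5 (expiry=3+1=4). clock=3
Op 11: tick 4 -> clock=7. purged={b.com,c.com,d.com}
Op 12: insert b.com -> 10.0.0.1 (expiry=7+1=8). clock=7
Op 13: insert c.com -> 10.0.0.2 (expiry=7+2=9). clock=7
Op 14: insert c.com -> 10.0.0.3 (expiry=7+5=12). clock=7
Op 15: insert e.com -> 10.0.0.3 (expiry=7+2=9). clock=7
Op 16: insert b.com -> 10.0.0.5 (expiry=7+5=12). clock=7
Op 17: tick 3 -> clock=10. purged={a.com,e.com}
Op 18: insert b.com -> 10.0.0.2 (expiry=10+4=14). clock=10
Op 19: insert d.com -> 10.0.0.4 (expiry=10+5=15). clock=10
Final clock = 10
Final cache (unexpired): {b.com,c.com,d.com} -> size=3

Answer: clock=10 cache_size=3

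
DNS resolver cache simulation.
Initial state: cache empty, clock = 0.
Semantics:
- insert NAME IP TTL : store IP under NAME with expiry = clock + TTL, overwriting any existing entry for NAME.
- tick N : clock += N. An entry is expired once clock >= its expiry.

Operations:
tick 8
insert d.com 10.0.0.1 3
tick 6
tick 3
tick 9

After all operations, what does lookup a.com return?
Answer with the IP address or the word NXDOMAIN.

Op 1: tick 8 -> clock=8.
Op 2: insert d.com -> 10.0.0.1 (expiry=8+3=11). clock=8
Op 3: tick 6 -> clock=14. purged={d.com}
Op 4: tick 3 -> clock=17.
Op 5: tick 9 -> clock=26.
lookup a.com: not in cache (expired or never inserted)

Answer: NXDOMAIN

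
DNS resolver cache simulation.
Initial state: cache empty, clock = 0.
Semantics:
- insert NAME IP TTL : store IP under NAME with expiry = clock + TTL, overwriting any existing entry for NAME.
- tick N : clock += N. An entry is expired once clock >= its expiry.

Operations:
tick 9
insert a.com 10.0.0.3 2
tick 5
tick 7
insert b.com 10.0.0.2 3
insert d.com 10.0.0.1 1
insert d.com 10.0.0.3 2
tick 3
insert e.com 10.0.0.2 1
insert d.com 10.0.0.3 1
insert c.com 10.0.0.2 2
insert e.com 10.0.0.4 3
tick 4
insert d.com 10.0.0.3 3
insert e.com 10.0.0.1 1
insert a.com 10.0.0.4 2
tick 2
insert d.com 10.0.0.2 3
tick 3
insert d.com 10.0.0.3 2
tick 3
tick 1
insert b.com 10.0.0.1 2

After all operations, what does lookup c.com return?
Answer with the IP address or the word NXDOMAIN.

Op 1: tick 9 -> clock=9.
Op 2: insert a.com -> 10.0.0.3 (expiry=9+2=11). clock=9
Op 3: tick 5 -> clock=14. purged={a.com}
Op 4: tick 7 -> clock=21.
Op 5: insert b.com -> 10.0.0.2 (expiry=21+3=24). clock=21
Op 6: insert d.com -> 10.0.0.1 (expiry=21+1=22). clock=21
Op 7: insert d.com -> 10.0.0.3 (expiry=21+2=23). clock=21
Op 8: tick 3 -> clock=24. purged={b.com,d.com}
Op 9: insert e.com -> 10.0.0.2 (expiry=24+1=25). clock=24
Op 10: insert d.com -> 10.0.0.3 (expiry=24+1=25). clock=24
Op 11: insert c.com -> 10.0.0.2 (expiry=24+2=26). clock=24
Op 12: insert e.com -> 10.0.0.4 (expiry=24+3=27). clock=24
Op 13: tick 4 -> clock=28. purged={c.com,d.com,e.com}
Op 14: insert d.com -> 10.0.0.3 (expiry=28+3=31). clock=28
Op 15: insert e.com -> 10.0.0.1 (expiry=28+1=29). clock=28
Op 16: insert a.com -> 10.0.0.4 (expiry=28+2=30). clock=28
Op 17: tick 2 -> clock=30. purged={a.com,e.com}
Op 18: insert d.com -> 10.0.0.2 (expiry=30+3=33). clock=30
Op 19: tick 3 -> clock=33. purged={d.com}
Op 20: insert d.com -> 10.0.0.3 (expiry=33+2=35). clock=33
Op 21: tick 3 -> clock=36. purged={d.com}
Op 22: tick 1 -> clock=37.
Op 23: insert b.com -> 10.0.0.1 (expiry=37+2=39). clock=37
lookup c.com: not in cache (expired or never inserted)

Answer: NXDOMAIN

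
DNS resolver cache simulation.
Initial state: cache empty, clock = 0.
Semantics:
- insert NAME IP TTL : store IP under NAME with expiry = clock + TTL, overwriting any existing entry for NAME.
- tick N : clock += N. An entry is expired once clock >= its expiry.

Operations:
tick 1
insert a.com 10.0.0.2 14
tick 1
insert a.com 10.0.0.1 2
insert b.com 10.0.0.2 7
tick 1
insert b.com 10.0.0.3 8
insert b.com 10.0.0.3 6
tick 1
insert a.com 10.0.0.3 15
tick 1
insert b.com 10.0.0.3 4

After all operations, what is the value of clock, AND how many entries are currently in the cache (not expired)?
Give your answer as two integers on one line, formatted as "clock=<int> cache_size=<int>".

Op 1: tick 1 -> clock=1.
Op 2: insert a.com -> 10.0.0.2 (expiry=1+14=15). clock=1
Op 3: tick 1 -> clock=2.
Op 4: insert a.com -> 10.0.0.1 (expiry=2+2=4). clock=2
Op 5: insert b.com -> 10.0.0.2 (expiry=2+7=9). clock=2
Op 6: tick 1 -> clock=3.
Op 7: insert b.com -> 10.0.0.3 (expiry=3+8=11). clock=3
Op 8: insert b.com -> 10.0.0.3 (expiry=3+6=9). clock=3
Op 9: tick 1 -> clock=4. purged={a.com}
Op 10: insert a.com -> 10.0.0.3 (expiry=4+15=19). clock=4
Op 11: tick 1 -> clock=5.
Op 12: insert b.com -> 10.0.0.3 (expiry=5+4=9). clock=5
Final clock = 5
Final cache (unexpired): {a.com,b.com} -> size=2

Answer: clock=5 cache_size=2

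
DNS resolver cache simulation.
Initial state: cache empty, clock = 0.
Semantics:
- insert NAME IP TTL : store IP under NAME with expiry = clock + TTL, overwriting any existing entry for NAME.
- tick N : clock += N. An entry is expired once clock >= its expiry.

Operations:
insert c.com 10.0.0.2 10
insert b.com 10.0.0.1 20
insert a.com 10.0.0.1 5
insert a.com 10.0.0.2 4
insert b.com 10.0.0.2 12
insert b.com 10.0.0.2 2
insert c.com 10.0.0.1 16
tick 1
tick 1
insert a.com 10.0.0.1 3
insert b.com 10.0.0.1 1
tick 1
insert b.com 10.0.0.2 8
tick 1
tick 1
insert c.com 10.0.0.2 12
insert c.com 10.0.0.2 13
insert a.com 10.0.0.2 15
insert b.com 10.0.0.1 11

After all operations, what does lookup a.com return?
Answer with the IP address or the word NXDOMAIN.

Answer: 10.0.0.2

Derivation:
Op 1: insert c.com -> 10.0.0.2 (expiry=0+10=10). clock=0
Op 2: insert b.com -> 10.0.0.1 (expiry=0+20=20). clock=0
Op 3: insert a.com -> 10.0.0.1 (expiry=0+5=5). clock=0
Op 4: insert a.com -> 10.0.0.2 (expiry=0+4=4). clock=0
Op 5: insert b.com -> 10.0.0.2 (expiry=0+12=12). clock=0
Op 6: insert b.com -> 10.0.0.2 (expiry=0+2=2). clock=0
Op 7: insert c.com -> 10.0.0.1 (expiry=0+16=16). clock=0
Op 8: tick 1 -> clock=1.
Op 9: tick 1 -> clock=2. purged={b.com}
Op 10: insert a.com -> 10.0.0.1 (expiry=2+3=5). clock=2
Op 11: insert b.com -> 10.0.0.1 (expiry=2+1=3). clock=2
Op 12: tick 1 -> clock=3. purged={b.com}
Op 13: insert b.com -> 10.0.0.2 (expiry=3+8=11). clock=3
Op 14: tick 1 -> clock=4.
Op 15: tick 1 -> clock=5. purged={a.com}
Op 16: insert c.com -> 10.0.0.2 (expiry=5+12=17). clock=5
Op 17: insert c.com -> 10.0.0.2 (expiry=5+13=18). clock=5
Op 18: insert a.com -> 10.0.0.2 (expiry=5+15=20). clock=5
Op 19: insert b.com -> 10.0.0.1 (expiry=5+11=16). clock=5
lookup a.com: present, ip=10.0.0.2 expiry=20 > clock=5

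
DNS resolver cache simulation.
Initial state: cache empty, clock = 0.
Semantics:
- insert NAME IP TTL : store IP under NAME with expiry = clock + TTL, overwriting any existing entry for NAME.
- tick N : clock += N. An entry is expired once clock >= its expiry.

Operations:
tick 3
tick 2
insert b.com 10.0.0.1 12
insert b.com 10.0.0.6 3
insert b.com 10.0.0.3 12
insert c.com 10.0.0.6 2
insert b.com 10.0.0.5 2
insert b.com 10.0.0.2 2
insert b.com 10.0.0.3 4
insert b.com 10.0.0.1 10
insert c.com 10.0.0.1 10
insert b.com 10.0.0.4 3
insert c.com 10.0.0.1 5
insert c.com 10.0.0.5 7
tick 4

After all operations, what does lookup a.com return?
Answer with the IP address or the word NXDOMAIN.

Op 1: tick 3 -> clock=3.
Op 2: tick 2 -> clock=5.
Op 3: insert b.com -> 10.0.0.1 (expiry=5+12=17). clock=5
Op 4: insert b.com -> 10.0.0.6 (expiry=5+3=8). clock=5
Op 5: insert b.com -> 10.0.0.3 (expiry=5+12=17). clock=5
Op 6: insert c.com -> 10.0.0.6 (expiry=5+2=7). clock=5
Op 7: insert b.com -> 10.0.0.5 (expiry=5+2=7). clock=5
Op 8: insert b.com -> 10.0.0.2 (expiry=5+2=7). clock=5
Op 9: insert b.com -> 10.0.0.3 (expiry=5+4=9). clock=5
Op 10: insert b.com -> 10.0.0.1 (expiry=5+10=15). clock=5
Op 11: insert c.com -> 10.0.0.1 (expiry=5+10=15). clock=5
Op 12: insert b.com -> 10.0.0.4 (expiry=5+3=8). clock=5
Op 13: insert c.com -> 10.0.0.1 (expiry=5+5=10). clock=5
Op 14: insert c.com -> 10.0.0.5 (expiry=5+7=12). clock=5
Op 15: tick 4 -> clock=9. purged={b.com}
lookup a.com: not in cache (expired or never inserted)

Answer: NXDOMAIN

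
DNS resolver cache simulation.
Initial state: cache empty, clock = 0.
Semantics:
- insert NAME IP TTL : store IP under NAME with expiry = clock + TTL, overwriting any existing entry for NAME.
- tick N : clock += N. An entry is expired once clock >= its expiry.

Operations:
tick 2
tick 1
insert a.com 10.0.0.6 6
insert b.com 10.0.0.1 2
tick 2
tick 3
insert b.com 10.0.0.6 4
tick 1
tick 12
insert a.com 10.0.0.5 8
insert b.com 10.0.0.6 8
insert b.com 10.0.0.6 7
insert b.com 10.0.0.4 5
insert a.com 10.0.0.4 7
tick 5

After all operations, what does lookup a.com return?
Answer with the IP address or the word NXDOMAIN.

Op 1: tick 2 -> clock=2.
Op 2: tick 1 -> clock=3.
Op 3: insert a.com -> 10.0.0.6 (expiry=3+6=9). clock=3
Op 4: insert b.com -> 10.0.0.1 (expiry=3+2=5). clock=3
Op 5: tick 2 -> clock=5. purged={b.com}
Op 6: tick 3 -> clock=8.
Op 7: insert b.com -> 10.0.0.6 (expiry=8+4=12). clock=8
Op 8: tick 1 -> clock=9. purged={a.com}
Op 9: tick 12 -> clock=21. purged={b.com}
Op 10: insert a.com -> 10.0.0.5 (expiry=21+8=29). clock=21
Op 11: insert b.com -> 10.0.0.6 (expiry=21+8=29). clock=21
Op 12: insert b.com -> 10.0.0.6 (expiry=21+7=28). clock=21
Op 13: insert b.com -> 10.0.0.4 (expiry=21+5=26). clock=21
Op 14: insert a.com -> 10.0.0.4 (expiry=21+7=28). clock=21
Op 15: tick 5 -> clock=26. purged={b.com}
lookup a.com: present, ip=10.0.0.4 expiry=28 > clock=26

Answer: 10.0.0.4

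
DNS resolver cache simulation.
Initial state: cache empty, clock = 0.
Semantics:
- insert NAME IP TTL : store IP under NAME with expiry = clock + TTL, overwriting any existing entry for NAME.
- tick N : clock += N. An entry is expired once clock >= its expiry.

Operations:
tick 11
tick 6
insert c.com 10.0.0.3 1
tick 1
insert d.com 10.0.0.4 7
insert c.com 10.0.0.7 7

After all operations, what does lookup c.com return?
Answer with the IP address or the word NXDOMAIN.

Op 1: tick 11 -> clock=11.
Op 2: tick 6 -> clock=17.
Op 3: insert c.com -> 10.0.0.3 (expiry=17+1=18). clock=17
Op 4: tick 1 -> clock=18. purged={c.com}
Op 5: insert d.com -> 10.0.0.4 (expiry=18+7=25). clock=18
Op 6: insert c.com -> 10.0.0.7 (expiry=18+7=25). clock=18
lookup c.com: present, ip=10.0.0.7 expiry=25 > clock=18

Answer: 10.0.0.7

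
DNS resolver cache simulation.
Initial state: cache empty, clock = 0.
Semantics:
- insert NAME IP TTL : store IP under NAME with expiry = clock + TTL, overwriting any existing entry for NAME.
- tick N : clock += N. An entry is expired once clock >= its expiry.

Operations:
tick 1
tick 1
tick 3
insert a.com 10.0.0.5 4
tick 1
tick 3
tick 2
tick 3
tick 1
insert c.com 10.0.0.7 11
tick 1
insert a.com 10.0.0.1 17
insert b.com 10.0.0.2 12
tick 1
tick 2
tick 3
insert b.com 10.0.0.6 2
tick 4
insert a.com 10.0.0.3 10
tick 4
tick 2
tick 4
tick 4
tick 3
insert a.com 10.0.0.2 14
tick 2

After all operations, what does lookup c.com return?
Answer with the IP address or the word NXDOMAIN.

Op 1: tick 1 -> clock=1.
Op 2: tick 1 -> clock=2.
Op 3: tick 3 -> clock=5.
Op 4: insert a.com -> 10.0.0.5 (expiry=5+4=9). clock=5
Op 5: tick 1 -> clock=6.
Op 6: tick 3 -> clock=9. purged={a.com}
Op 7: tick 2 -> clock=11.
Op 8: tick 3 -> clock=14.
Op 9: tick 1 -> clock=15.
Op 10: insert c.com -> 10.0.0.7 (expiry=15+11=26). clock=15
Op 11: tick 1 -> clock=16.
Op 12: insert a.com -> 10.0.0.1 (expiry=16+17=33). clock=16
Op 13: insert b.com -> 10.0.0.2 (expiry=16+12=28). clock=16
Op 14: tick 1 -> clock=17.
Op 15: tick 2 -> clock=19.
Op 16: tick 3 -> clock=22.
Op 17: insert b.com -> 10.0.0.6 (expiry=22+2=24). clock=22
Op 18: tick 4 -> clock=26. purged={b.com,c.com}
Op 19: insert a.com -> 10.0.0.3 (expiry=26+10=36). clock=26
Op 20: tick 4 -> clock=30.
Op 21: tick 2 -> clock=32.
Op 22: tick 4 -> clock=36. purged={a.com}
Op 23: tick 4 -> clock=40.
Op 24: tick 3 -> clock=43.
Op 25: insert a.com -> 10.0.0.2 (expiry=43+14=57). clock=43
Op 26: tick 2 -> clock=45.
lookup c.com: not in cache (expired or never inserted)

Answer: NXDOMAIN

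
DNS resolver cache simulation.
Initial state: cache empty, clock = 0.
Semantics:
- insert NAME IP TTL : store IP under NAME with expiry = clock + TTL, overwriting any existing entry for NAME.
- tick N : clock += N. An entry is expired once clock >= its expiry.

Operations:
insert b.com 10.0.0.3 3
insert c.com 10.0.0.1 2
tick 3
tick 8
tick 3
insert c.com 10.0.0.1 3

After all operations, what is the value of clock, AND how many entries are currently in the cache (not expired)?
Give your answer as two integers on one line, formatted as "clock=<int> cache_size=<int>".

Op 1: insert b.com -> 10.0.0.3 (expiry=0+3=3). clock=0
Op 2: insert c.com -> 10.0.0.1 (expiry=0+2=2). clock=0
Op 3: tick 3 -> clock=3. purged={b.com,c.com}
Op 4: tick 8 -> clock=11.
Op 5: tick 3 -> clock=14.
Op 6: insert c.com -> 10.0.0.1 (expiry=14+3=17). clock=14
Final clock = 14
Final cache (unexpired): {c.com} -> size=1

Answer: clock=14 cache_size=1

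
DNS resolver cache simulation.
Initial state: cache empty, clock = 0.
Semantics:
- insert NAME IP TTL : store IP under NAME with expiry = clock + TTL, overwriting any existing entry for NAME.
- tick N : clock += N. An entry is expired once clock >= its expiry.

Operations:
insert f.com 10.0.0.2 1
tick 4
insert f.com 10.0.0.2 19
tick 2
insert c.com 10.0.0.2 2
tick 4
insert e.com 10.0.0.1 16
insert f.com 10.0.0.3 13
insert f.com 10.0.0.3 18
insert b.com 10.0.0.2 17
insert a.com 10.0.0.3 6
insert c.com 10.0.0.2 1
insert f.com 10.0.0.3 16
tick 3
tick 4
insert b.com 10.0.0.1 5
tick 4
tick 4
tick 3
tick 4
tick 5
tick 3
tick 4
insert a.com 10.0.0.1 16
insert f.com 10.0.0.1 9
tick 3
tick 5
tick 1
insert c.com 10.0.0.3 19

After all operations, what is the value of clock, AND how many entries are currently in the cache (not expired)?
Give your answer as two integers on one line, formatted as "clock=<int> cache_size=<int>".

Answer: clock=53 cache_size=2

Derivation:
Op 1: insert f.com -> 10.0.0.2 (expiry=0+1=1). clock=0
Op 2: tick 4 -> clock=4. purged={f.com}
Op 3: insert f.com -> 10.0.0.2 (expiry=4+19=23). clock=4
Op 4: tick 2 -> clock=6.
Op 5: insert c.com -> 10.0.0.2 (expiry=6+2=8). clock=6
Op 6: tick 4 -> clock=10. purged={c.com}
Op 7: insert e.com -> 10.0.0.1 (expiry=10+16=26). clock=10
Op 8: insert f.com -> 10.0.0.3 (expiry=10+13=23). clock=10
Op 9: insert f.com -> 10.0.0.3 (expiry=10+18=28). clock=10
Op 10: insert b.com -> 10.0.0.2 (expiry=10+17=27). clock=10
Op 11: insert a.com -> 10.0.0.3 (expiry=10+6=16). clock=10
Op 12: insert c.com -> 10.0.0.2 (expiry=10+1=11). clock=10
Op 13: insert f.com -> 10.0.0.3 (expiry=10+16=26). clock=10
Op 14: tick 3 -> clock=13. purged={c.com}
Op 15: tick 4 -> clock=17. purged={a.com}
Op 16: insert b.com -> 10.0.0.1 (expiry=17+5=22). clock=17
Op 17: tick 4 -> clock=21.
Op 18: tick 4 -> clock=25. purged={b.com}
Op 19: tick 3 -> clock=28. purged={e.com,f.com}
Op 20: tick 4 -> clock=32.
Op 21: tick 5 -> clock=37.
Op 22: tick 3 -> clock=40.
Op 23: tick 4 -> clock=44.
Op 24: insert a.com -> 10.0.0.1 (expiry=44+16=60). clock=44
Op 25: insert f.com -> 10.0.0.1 (expiry=44+9=53). clock=44
Op 26: tick 3 -> clock=47.
Op 27: tick 5 -> clock=52.
Op 28: tick 1 -> clock=53. purged={f.com}
Op 29: insert c.com -> 10.0.0.3 (expiry=53+19=72). clock=53
Final clock = 53
Final cache (unexpired): {a.com,c.com} -> size=2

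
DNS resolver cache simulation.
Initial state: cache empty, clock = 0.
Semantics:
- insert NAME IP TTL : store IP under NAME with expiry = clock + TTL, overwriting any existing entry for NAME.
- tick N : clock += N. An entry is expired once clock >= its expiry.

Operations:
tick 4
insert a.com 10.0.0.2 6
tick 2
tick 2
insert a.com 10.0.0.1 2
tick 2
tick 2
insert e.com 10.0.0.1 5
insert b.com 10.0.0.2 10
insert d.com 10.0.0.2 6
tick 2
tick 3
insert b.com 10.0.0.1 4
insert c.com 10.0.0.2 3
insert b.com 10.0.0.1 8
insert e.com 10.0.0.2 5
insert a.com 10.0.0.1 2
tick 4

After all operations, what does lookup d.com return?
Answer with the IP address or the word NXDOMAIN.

Op 1: tick 4 -> clock=4.
Op 2: insert a.com -> 10.0.0.2 (expiry=4+6=10). clock=4
Op 3: tick 2 -> clock=6.
Op 4: tick 2 -> clock=8.
Op 5: insert a.com -> 10.0.0.1 (expiry=8+2=10). clock=8
Op 6: tick 2 -> clock=10. purged={a.com}
Op 7: tick 2 -> clock=12.
Op 8: insert e.com -> 10.0.0.1 (expiry=12+5=17). clock=12
Op 9: insert b.com -> 10.0.0.2 (expiry=12+10=22). clock=12
Op 10: insert d.com -> 10.0.0.2 (expiry=12+6=18). clock=12
Op 11: tick 2 -> clock=14.
Op 12: tick 3 -> clock=17. purged={e.com}
Op 13: insert b.com -> 10.0.0.1 (expiry=17+4=21). clock=17
Op 14: insert c.com -> 10.0.0.2 (expiry=17+3=20). clock=17
Op 15: insert b.com -> 10.0.0.1 (expiry=17+8=25). clock=17
Op 16: insert e.com -> 10.0.0.2 (expiry=17+5=22). clock=17
Op 17: insert a.com -> 10.0.0.1 (expiry=17+2=19). clock=17
Op 18: tick 4 -> clock=21. purged={a.com,c.com,d.com}
lookup d.com: not in cache (expired or never inserted)

Answer: NXDOMAIN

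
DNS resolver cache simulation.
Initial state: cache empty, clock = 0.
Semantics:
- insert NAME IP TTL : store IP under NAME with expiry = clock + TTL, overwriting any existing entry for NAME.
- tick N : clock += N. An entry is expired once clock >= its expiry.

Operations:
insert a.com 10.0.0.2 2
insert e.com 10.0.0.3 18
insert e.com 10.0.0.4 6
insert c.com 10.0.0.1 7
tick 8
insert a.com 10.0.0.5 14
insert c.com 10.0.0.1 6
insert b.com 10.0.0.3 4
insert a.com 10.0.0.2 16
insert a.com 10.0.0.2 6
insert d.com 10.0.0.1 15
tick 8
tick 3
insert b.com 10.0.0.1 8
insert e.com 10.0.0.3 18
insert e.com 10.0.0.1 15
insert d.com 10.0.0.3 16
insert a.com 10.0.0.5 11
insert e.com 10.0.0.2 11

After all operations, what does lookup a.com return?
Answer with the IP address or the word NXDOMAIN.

Op 1: insert a.com -> 10.0.0.2 (expiry=0+2=2). clock=0
Op 2: insert e.com -> 10.0.0.3 (expiry=0+18=18). clock=0
Op 3: insert e.com -> 10.0.0.4 (expiry=0+6=6). clock=0
Op 4: insert c.com -> 10.0.0.1 (expiry=0+7=7). clock=0
Op 5: tick 8 -> clock=8. purged={a.com,c.com,e.com}
Op 6: insert a.com -> 10.0.0.5 (expiry=8+14=22). clock=8
Op 7: insert c.com -> 10.0.0.1 (expiry=8+6=14). clock=8
Op 8: insert b.com -> 10.0.0.3 (expiry=8+4=12). clock=8
Op 9: insert a.com -> 10.0.0.2 (expiry=8+16=24). clock=8
Op 10: insert a.com -> 10.0.0.2 (expiry=8+6=14). clock=8
Op 11: insert d.com -> 10.0.0.1 (expiry=8+15=23). clock=8
Op 12: tick 8 -> clock=16. purged={a.com,b.com,c.com}
Op 13: tick 3 -> clock=19.
Op 14: insert b.com -> 10.0.0.1 (expiry=19+8=27). clock=19
Op 15: insert e.com -> 10.0.0.3 (expiry=19+18=37). clock=19
Op 16: insert e.com -> 10.0.0.1 (expiry=19+15=34). clock=19
Op 17: insert d.com -> 10.0.0.3 (expiry=19+16=35). clock=19
Op 18: insert a.com -> 10.0.0.5 (expiry=19+11=30). clock=19
Op 19: insert e.com -> 10.0.0.2 (expiry=19+11=30). clock=19
lookup a.com: present, ip=10.0.0.5 expiry=30 > clock=19

Answer: 10.0.0.5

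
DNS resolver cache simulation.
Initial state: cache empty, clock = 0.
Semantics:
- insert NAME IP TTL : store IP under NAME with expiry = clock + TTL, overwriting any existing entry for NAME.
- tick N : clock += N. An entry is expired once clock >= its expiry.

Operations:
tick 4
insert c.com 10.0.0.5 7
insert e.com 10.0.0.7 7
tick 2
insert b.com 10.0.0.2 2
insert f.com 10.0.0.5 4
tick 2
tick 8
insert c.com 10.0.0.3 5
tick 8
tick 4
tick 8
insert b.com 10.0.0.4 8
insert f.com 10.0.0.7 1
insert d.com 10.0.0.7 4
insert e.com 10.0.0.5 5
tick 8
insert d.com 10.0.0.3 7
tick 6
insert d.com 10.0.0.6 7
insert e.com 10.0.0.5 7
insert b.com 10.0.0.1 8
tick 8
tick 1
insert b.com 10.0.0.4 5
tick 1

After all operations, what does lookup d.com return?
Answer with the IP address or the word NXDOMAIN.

Answer: NXDOMAIN

Derivation:
Op 1: tick 4 -> clock=4.
Op 2: insert c.com -> 10.0.0.5 (expiry=4+7=11). clock=4
Op 3: insert e.com -> 10.0.0.7 (expiry=4+7=11). clock=4
Op 4: tick 2 -> clock=6.
Op 5: insert b.com -> 10.0.0.2 (expiry=6+2=8). clock=6
Op 6: insert f.com -> 10.0.0.5 (expiry=6+4=10). clock=6
Op 7: tick 2 -> clock=8. purged={b.com}
Op 8: tick 8 -> clock=16. purged={c.com,e.com,f.com}
Op 9: insert c.com -> 10.0.0.3 (expiry=16+5=21). clock=16
Op 10: tick 8 -> clock=24. purged={c.com}
Op 11: tick 4 -> clock=28.
Op 12: tick 8 -> clock=36.
Op 13: insert b.com -> 10.0.0.4 (expiry=36+8=44). clock=36
Op 14: insert f.com -> 10.0.0.7 (expiry=36+1=37). clock=36
Op 15: insert d.com -> 10.0.0.7 (expiry=36+4=40). clock=36
Op 16: insert e.com -> 10.0.0.5 (expiry=36+5=41). clock=36
Op 17: tick 8 -> clock=44. purged={b.com,d.com,e.com,f.com}
Op 18: insert d.com -> 10.0.0.3 (expiry=44+7=51). clock=44
Op 19: tick 6 -> clock=50.
Op 20: insert d.com -> 10.0.0.6 (expiry=50+7=57). clock=50
Op 21: insert e.com -> 10.0.0.5 (expiry=50+7=57). clock=50
Op 22: insert b.com -> 10.0.0.1 (expiry=50+8=58). clock=50
Op 23: tick 8 -> clock=58. purged={b.com,d.com,e.com}
Op 24: tick 1 -> clock=59.
Op 25: insert b.com -> 10.0.0.4 (expiry=59+5=64). clock=59
Op 26: tick 1 -> clock=60.
lookup d.com: not in cache (expired or never inserted)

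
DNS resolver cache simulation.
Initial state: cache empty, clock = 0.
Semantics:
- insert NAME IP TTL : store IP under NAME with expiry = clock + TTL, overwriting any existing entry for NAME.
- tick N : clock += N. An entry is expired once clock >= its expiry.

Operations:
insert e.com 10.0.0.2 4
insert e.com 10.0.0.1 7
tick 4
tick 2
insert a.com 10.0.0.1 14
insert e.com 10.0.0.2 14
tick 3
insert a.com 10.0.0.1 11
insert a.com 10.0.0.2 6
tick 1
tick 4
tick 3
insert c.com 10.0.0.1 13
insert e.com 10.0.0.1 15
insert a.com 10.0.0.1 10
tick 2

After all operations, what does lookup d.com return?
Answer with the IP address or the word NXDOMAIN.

Op 1: insert e.com -> 10.0.0.2 (expiry=0+4=4). clock=0
Op 2: insert e.com -> 10.0.0.1 (expiry=0+7=7). clock=0
Op 3: tick 4 -> clock=4.
Op 4: tick 2 -> clock=6.
Op 5: insert a.com -> 10.0.0.1 (expiry=6+14=20). clock=6
Op 6: insert e.com -> 10.0.0.2 (expiry=6+14=20). clock=6
Op 7: tick 3 -> clock=9.
Op 8: insert a.com -> 10.0.0.1 (expiry=9+11=20). clock=9
Op 9: insert a.com -> 10.0.0.2 (expiry=9+6=15). clock=9
Op 10: tick 1 -> clock=10.
Op 11: tick 4 -> clock=14.
Op 12: tick 3 -> clock=17. purged={a.com}
Op 13: insert c.com -> 10.0.0.1 (expiry=17+13=30). clock=17
Op 14: insert e.com -> 10.0.0.1 (expiry=17+15=32). clock=17
Op 15: insert a.com -> 10.0.0.1 (expiry=17+10=27). clock=17
Op 16: tick 2 -> clock=19.
lookup d.com: not in cache (expired or never inserted)

Answer: NXDOMAIN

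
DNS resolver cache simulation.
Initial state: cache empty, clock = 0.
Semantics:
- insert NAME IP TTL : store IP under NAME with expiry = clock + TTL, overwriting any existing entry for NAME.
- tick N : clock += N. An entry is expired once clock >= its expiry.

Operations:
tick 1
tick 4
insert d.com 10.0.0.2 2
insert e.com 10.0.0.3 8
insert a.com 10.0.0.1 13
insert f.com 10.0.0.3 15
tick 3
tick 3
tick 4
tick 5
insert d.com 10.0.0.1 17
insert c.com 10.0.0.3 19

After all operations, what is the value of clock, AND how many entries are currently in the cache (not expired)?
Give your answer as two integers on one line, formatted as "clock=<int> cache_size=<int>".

Answer: clock=20 cache_size=2

Derivation:
Op 1: tick 1 -> clock=1.
Op 2: tick 4 -> clock=5.
Op 3: insert d.com -> 10.0.0.2 (expiry=5+2=7). clock=5
Op 4: insert e.com -> 10.0.0.3 (expiry=5+8=13). clock=5
Op 5: insert a.com -> 10.0.0.1 (expiry=5+13=18). clock=5
Op 6: insert f.com -> 10.0.0.3 (expiry=5+15=20). clock=5
Op 7: tick 3 -> clock=8. purged={d.com}
Op 8: tick 3 -> clock=11.
Op 9: tick 4 -> clock=15. purged={e.com}
Op 10: tick 5 -> clock=20. purged={a.com,f.com}
Op 11: insert d.com -> 10.0.0.1 (expiry=20+17=37). clock=20
Op 12: insert c.com -> 10.0.0.3 (expiry=20+19=39). clock=20
Final clock = 20
Final cache (unexpired): {c.com,d.com} -> size=2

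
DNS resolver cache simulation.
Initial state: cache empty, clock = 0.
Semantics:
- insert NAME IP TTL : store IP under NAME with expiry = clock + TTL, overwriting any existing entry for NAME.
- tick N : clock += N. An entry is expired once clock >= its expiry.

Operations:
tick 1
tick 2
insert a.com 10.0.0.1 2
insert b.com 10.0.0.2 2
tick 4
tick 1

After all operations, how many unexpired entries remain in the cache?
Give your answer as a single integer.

Answer: 0

Derivation:
Op 1: tick 1 -> clock=1.
Op 2: tick 2 -> clock=3.
Op 3: insert a.com -> 10.0.0.1 (expiry=3+2=5). clock=3
Op 4: insert b.com -> 10.0.0.2 (expiry=3+2=5). clock=3
Op 5: tick 4 -> clock=7. purged={a.com,b.com}
Op 6: tick 1 -> clock=8.
Final cache (unexpired): {} -> size=0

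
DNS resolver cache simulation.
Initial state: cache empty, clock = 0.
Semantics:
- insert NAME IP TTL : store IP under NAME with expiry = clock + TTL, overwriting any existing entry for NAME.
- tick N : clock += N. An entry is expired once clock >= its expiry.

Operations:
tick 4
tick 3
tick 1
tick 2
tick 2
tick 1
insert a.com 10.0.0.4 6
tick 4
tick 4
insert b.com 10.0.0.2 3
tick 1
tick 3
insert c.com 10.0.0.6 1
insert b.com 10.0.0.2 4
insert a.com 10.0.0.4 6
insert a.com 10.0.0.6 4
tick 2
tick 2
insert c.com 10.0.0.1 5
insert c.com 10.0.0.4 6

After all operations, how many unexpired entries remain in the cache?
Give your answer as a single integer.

Answer: 1

Derivation:
Op 1: tick 4 -> clock=4.
Op 2: tick 3 -> clock=7.
Op 3: tick 1 -> clock=8.
Op 4: tick 2 -> clock=10.
Op 5: tick 2 -> clock=12.
Op 6: tick 1 -> clock=13.
Op 7: insert a.com -> 10.0.0.4 (expiry=13+6=19). clock=13
Op 8: tick 4 -> clock=17.
Op 9: tick 4 -> clock=21. purged={a.com}
Op 10: insert b.com -> 10.0.0.2 (expiry=21+3=24). clock=21
Op 11: tick 1 -> clock=22.
Op 12: tick 3 -> clock=25. purged={b.com}
Op 13: insert c.com -> 10.0.0.6 (expiry=25+1=26). clock=25
Op 14: insert b.com -> 10.0.0.2 (expiry=25+4=29). clock=25
Op 15: insert a.com -> 10.0.0.4 (expiry=25+6=31). clock=25
Op 16: insert a.com -> 10.0.0.6 (expiry=25+4=29). clock=25
Op 17: tick 2 -> clock=27. purged={c.com}
Op 18: tick 2 -> clock=29. purged={a.com,b.com}
Op 19: insert c.com -> 10.0.0.1 (expiry=29+5=34). clock=29
Op 20: insert c.com -> 10.0.0.4 (expiry=29+6=35). clock=29
Final cache (unexpired): {c.com} -> size=1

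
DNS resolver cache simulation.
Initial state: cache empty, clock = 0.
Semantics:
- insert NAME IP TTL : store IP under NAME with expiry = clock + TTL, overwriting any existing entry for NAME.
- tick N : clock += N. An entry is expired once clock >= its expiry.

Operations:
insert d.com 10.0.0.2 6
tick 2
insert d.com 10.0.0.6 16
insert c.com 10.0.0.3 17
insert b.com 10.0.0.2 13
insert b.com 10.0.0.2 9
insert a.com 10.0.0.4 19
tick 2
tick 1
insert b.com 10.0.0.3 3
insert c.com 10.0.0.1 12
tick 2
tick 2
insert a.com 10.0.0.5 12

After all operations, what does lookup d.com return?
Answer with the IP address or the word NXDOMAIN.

Op 1: insert d.com -> 10.0.0.2 (expiry=0+6=6). clock=0
Op 2: tick 2 -> clock=2.
Op 3: insert d.com -> 10.0.0.6 (expiry=2+16=18). clock=2
Op 4: insert c.com -> 10.0.0.3 (expiry=2+17=19). clock=2
Op 5: insert b.com -> 10.0.0.2 (expiry=2+13=15). clock=2
Op 6: insert b.com -> 10.0.0.2 (expiry=2+9=11). clock=2
Op 7: insert a.com -> 10.0.0.4 (expiry=2+19=21). clock=2
Op 8: tick 2 -> clock=4.
Op 9: tick 1 -> clock=5.
Op 10: insert b.com -> 10.0.0.3 (expiry=5+3=8). clock=5
Op 11: insert c.com -> 10.0.0.1 (expiry=5+12=17). clock=5
Op 12: tick 2 -> clock=7.
Op 13: tick 2 -> clock=9. purged={b.com}
Op 14: insert a.com -> 10.0.0.5 (expiry=9+12=21). clock=9
lookup d.com: present, ip=10.0.0.6 expiry=18 > clock=9

Answer: 10.0.0.6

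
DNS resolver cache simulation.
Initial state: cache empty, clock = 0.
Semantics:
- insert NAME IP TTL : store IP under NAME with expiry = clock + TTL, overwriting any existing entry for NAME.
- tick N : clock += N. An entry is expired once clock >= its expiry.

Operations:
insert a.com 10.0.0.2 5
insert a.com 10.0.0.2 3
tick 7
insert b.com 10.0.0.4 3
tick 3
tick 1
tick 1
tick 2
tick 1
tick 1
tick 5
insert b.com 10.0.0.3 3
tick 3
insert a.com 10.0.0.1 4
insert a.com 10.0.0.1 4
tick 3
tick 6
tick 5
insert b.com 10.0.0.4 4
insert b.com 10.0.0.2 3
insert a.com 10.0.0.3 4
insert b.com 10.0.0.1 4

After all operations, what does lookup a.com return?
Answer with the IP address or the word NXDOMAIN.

Answer: 10.0.0.3

Derivation:
Op 1: insert a.com -> 10.0.0.2 (expiry=0+5=5). clock=0
Op 2: insert a.com -> 10.0.0.2 (expiry=0+3=3). clock=0
Op 3: tick 7 -> clock=7. purged={a.com}
Op 4: insert b.com -> 10.0.0.4 (expiry=7+3=10). clock=7
Op 5: tick 3 -> clock=10. purged={b.com}
Op 6: tick 1 -> clock=11.
Op 7: tick 1 -> clock=12.
Op 8: tick 2 -> clock=14.
Op 9: tick 1 -> clock=15.
Op 10: tick 1 -> clock=16.
Op 11: tick 5 -> clock=21.
Op 12: insert b.com -> 10.0.0.3 (expiry=21+3=24). clock=21
Op 13: tick 3 -> clock=24. purged={b.com}
Op 14: insert a.com -> 10.0.0.1 (expiry=24+4=28). clock=24
Op 15: insert a.com -> 10.0.0.1 (expiry=24+4=28). clock=24
Op 16: tick 3 -> clock=27.
Op 17: tick 6 -> clock=33. purged={a.com}
Op 18: tick 5 -> clock=38.
Op 19: insert b.com -> 10.0.0.4 (expiry=38+4=42). clock=38
Op 20: insert b.com -> 10.0.0.2 (expiry=38+3=41). clock=38
Op 21: insert a.com -> 10.0.0.3 (expiry=38+4=42). clock=38
Op 22: insert b.com -> 10.0.0.1 (expiry=38+4=42). clock=38
lookup a.com: present, ip=10.0.0.3 expiry=42 > clock=38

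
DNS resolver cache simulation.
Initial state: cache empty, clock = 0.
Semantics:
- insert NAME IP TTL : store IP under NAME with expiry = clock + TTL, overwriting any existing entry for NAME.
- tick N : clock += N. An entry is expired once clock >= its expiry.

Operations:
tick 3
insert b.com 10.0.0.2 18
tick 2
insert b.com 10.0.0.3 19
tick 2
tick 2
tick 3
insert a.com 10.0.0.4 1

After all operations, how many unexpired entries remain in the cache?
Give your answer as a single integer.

Answer: 2

Derivation:
Op 1: tick 3 -> clock=3.
Op 2: insert b.com -> 10.0.0.2 (expiry=3+18=21). clock=3
Op 3: tick 2 -> clock=5.
Op 4: insert b.com -> 10.0.0.3 (expiry=5+19=24). clock=5
Op 5: tick 2 -> clock=7.
Op 6: tick 2 -> clock=9.
Op 7: tick 3 -> clock=12.
Op 8: insert a.com -> 10.0.0.4 (expiry=12+1=13). clock=12
Final cache (unexpired): {a.com,b.com} -> size=2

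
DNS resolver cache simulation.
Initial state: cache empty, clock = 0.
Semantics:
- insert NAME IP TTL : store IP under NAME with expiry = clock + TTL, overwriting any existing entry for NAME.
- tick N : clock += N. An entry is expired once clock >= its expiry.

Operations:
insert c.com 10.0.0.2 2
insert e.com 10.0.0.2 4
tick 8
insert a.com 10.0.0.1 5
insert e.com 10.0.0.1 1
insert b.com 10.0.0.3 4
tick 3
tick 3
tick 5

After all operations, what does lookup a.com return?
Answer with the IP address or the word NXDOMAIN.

Op 1: insert c.com -> 10.0.0.2 (expiry=0+2=2). clock=0
Op 2: insert e.com -> 10.0.0.2 (expiry=0+4=4). clock=0
Op 3: tick 8 -> clock=8. purged={c.com,e.com}
Op 4: insert a.com -> 10.0.0.1 (expiry=8+5=13). clock=8
Op 5: insert e.com -> 10.0.0.1 (expiry=8+1=9). clock=8
Op 6: insert b.com -> 10.0.0.3 (expiry=8+4=12). clock=8
Op 7: tick 3 -> clock=11. purged={e.com}
Op 8: tick 3 -> clock=14. purged={a.com,b.com}
Op 9: tick 5 -> clock=19.
lookup a.com: not in cache (expired or never inserted)

Answer: NXDOMAIN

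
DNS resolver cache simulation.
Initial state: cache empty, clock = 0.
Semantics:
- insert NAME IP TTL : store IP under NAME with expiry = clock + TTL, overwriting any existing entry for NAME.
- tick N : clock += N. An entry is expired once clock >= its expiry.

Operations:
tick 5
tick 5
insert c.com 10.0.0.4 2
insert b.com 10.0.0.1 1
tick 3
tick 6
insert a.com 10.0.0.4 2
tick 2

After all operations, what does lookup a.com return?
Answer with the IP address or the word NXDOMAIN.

Op 1: tick 5 -> clock=5.
Op 2: tick 5 -> clock=10.
Op 3: insert c.com -> 10.0.0.4 (expiry=10+2=12). clock=10
Op 4: insert b.com -> 10.0.0.1 (expiry=10+1=11). clock=10
Op 5: tick 3 -> clock=13. purged={b.com,c.com}
Op 6: tick 6 -> clock=19.
Op 7: insert a.com -> 10.0.0.4 (expiry=19+2=21). clock=19
Op 8: tick 2 -> clock=21. purged={a.com}
lookup a.com: not in cache (expired or never inserted)

Answer: NXDOMAIN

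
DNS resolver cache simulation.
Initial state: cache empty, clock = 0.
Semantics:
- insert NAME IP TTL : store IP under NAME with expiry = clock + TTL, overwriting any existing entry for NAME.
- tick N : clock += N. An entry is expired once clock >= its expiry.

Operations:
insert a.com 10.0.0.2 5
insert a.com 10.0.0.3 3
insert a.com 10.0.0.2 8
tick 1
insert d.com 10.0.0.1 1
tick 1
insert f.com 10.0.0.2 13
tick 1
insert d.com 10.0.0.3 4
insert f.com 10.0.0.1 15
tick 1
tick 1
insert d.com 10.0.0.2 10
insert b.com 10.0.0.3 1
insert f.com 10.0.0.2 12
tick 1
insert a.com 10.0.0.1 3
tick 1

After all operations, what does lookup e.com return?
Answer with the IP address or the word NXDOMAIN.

Op 1: insert a.com -> 10.0.0.2 (expiry=0+5=5). clock=0
Op 2: insert a.com -> 10.0.0.3 (expiry=0+3=3). clock=0
Op 3: insert a.com -> 10.0.0.2 (expiry=0+8=8). clock=0
Op 4: tick 1 -> clock=1.
Op 5: insert d.com -> 10.0.0.1 (expiry=1+1=2). clock=1
Op 6: tick 1 -> clock=2. purged={d.com}
Op 7: insert f.com -> 10.0.0.2 (expiry=2+13=15). clock=2
Op 8: tick 1 -> clock=3.
Op 9: insert d.com -> 10.0.0.3 (expiry=3+4=7). clock=3
Op 10: insert f.com -> 10.0.0.1 (expiry=3+15=18). clock=3
Op 11: tick 1 -> clock=4.
Op 12: tick 1 -> clock=5.
Op 13: insert d.com -> 10.0.0.2 (expiry=5+10=15). clock=5
Op 14: insert b.com -> 10.0.0.3 (expiry=5+1=6). clock=5
Op 15: insert f.com -> 10.0.0.2 (expiry=5+12=17). clock=5
Op 16: tick 1 -> clock=6. purged={b.com}
Op 17: insert a.com -> 10.0.0.1 (expiry=6+3=9). clock=6
Op 18: tick 1 -> clock=7.
lookup e.com: not in cache (expired or never inserted)

Answer: NXDOMAIN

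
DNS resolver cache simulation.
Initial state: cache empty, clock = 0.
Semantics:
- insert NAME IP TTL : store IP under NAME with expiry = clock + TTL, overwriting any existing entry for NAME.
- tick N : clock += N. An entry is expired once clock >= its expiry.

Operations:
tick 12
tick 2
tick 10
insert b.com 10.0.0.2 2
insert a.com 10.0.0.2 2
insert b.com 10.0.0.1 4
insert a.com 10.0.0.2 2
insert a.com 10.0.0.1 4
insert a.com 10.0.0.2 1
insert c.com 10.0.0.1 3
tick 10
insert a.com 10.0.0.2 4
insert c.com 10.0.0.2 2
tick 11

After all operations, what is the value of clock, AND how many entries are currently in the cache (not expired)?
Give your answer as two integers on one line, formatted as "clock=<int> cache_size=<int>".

Op 1: tick 12 -> clock=12.
Op 2: tick 2 -> clock=14.
Op 3: tick 10 -> clock=24.
Op 4: insert b.com -> 10.0.0.2 (expiry=24+2=26). clock=24
Op 5: insert a.com -> 10.0.0.2 (expiry=24+2=26). clock=24
Op 6: insert b.com -> 10.0.0.1 (expiry=24+4=28). clock=24
Op 7: insert a.com -> 10.0.0.2 (expiry=24+2=26). clock=24
Op 8: insert a.com -> 10.0.0.1 (expiry=24+4=28). clock=24
Op 9: insert a.com -> 10.0.0.2 (expiry=24+1=25). clock=24
Op 10: insert c.com -> 10.0.0.1 (expiry=24+3=27). clock=24
Op 11: tick 10 -> clock=34. purged={a.com,b.com,c.com}
Op 12: insert a.com -> 10.0.0.2 (expiry=34+4=38). clock=34
Op 13: insert c.com -> 10.0.0.2 (expiry=34+2=36). clock=34
Op 14: tick 11 -> clock=45. purged={a.com,c.com}
Final clock = 45
Final cache (unexpired): {} -> size=0

Answer: clock=45 cache_size=0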